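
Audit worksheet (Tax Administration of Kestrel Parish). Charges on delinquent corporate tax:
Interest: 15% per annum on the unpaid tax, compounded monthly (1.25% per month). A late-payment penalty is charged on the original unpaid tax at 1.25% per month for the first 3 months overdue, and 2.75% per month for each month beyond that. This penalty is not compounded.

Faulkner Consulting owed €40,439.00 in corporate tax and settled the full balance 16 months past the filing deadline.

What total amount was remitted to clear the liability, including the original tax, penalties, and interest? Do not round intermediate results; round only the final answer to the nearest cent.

Penalty, months 1–3: 3 × 1.25% × €40,439.00 = €1,516.46…
Penalty, months 4–16: 13 × 2.75% × €40,439.00 = €14,456.94…
Interest: €40,439.00 × ((1 + 0.0125)^16 − 1) = €40,439.00 × 0.2198895… = €8,892.1134…
Total = €40,439.00 + €15,973.4050 + €8,892.1134… = €65,304.52

€65,304.52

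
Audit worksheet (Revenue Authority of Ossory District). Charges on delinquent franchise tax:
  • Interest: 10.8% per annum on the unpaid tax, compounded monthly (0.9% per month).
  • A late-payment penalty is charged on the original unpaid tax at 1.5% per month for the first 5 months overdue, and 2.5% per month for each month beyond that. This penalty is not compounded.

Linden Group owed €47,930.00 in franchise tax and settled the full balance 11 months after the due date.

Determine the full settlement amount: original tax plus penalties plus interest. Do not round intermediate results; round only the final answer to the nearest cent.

Penalty, months 1–5: 5 × 1.5% × €47,930.00 = €3,594.75
Penalty, months 6–11: 6 × 2.5% × €47,930.00 = €7,189.50
Interest: €47,930.00 × ((1 + 0.009)^11 − 1) = €47,930.00 × 0.1035775… = €4,964.4685…
Total = €47,930.00 + €10,784.2500 + €4,964.4685… = €63,678.72

€63,678.72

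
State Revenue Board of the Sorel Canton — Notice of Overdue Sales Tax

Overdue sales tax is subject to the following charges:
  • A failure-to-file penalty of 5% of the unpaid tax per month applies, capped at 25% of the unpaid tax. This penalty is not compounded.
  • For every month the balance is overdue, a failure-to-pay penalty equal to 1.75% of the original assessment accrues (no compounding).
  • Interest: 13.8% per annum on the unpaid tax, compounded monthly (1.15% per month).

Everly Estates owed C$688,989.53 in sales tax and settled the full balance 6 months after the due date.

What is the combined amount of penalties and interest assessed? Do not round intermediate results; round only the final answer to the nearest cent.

Failure-to-file: 6 × 5% × C$688,989.53 = C$206,696.86…, capped at 25% × C$688,989.53 = C$172,247.38…
Failure-to-pay penalty = 1.75% × C$688,989.53 × 6 mo = C$72,343.90…
Interest: C$688,989.53 × ((1 + 0.0115)^6 − 1) = C$688,989.53 × 0.0710144… = C$48,928.1995…
Penalties + interest = C$244,591.2832… + C$48,928.1995… = C$293,519.48

C$293,519.48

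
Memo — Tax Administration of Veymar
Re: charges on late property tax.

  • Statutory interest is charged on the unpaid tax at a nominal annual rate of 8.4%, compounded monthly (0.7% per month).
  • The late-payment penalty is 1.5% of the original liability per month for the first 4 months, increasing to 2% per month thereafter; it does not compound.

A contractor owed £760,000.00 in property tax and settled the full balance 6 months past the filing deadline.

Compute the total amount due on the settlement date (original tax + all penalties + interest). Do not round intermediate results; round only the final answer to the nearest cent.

£868,483.84

Penalty, months 1–4: 4 × 1.5% × £760,000.00 = £45,600.00
Penalty, months 5–6: 2 × 2% × £760,000.00 = £30,400.00
Interest: £760,000.00 × ((1 + 0.007)^6 − 1) = £760,000.00 × 0.0427419… = £32,483.8410…
Total = £760,000.00 + £76,000.0000 + £32,483.8410… = £868,483.84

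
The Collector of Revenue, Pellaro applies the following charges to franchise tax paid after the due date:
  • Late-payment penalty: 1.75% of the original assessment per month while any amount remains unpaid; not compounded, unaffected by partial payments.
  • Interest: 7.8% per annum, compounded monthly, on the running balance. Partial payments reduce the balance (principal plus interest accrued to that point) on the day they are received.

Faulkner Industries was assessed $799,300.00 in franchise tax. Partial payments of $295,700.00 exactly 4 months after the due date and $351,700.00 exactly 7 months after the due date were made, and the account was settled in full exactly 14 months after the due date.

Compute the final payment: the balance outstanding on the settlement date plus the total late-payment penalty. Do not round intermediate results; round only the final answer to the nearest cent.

$387,508.90

Monthly rate = 7.8% ÷ 12 = 0.65%
Balance at month 4: $799,300.0000 × (1 + 0.0065)^4 = $820,285.3020…
After $295,700.00 payment: $820,285.3020… − $295,700.00 = $524,585.3020…
Balance at month 7: $524,585.3020… × (1 + 0.0065)^3 = $534,881.3506…
After $351,700.00 payment: $534,881.3506… − $351,700.00 = $183,181.3506…
Balance at month 14: $183,181.3506… × (1 + 0.0065)^7 = $191,680.4020…
Penalty: 14 × 1.75% × $799,300.00 = $195,828.50
Final settlement = outstanding balance + penalty = $191,680.4020… + $195,828.50 = $387,508.90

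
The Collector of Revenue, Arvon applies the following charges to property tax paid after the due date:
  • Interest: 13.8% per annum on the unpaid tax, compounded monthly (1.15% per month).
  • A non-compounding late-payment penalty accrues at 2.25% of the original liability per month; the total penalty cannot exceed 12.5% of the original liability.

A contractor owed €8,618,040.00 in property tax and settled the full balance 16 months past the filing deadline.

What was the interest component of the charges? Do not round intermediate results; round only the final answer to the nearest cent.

Interest: €8,618,040.00 × ((1 + 0.0115)^16 − 1) = €8,618,040.00 × 0.2007544… = €1,730,109.6158…

€1,730,109.62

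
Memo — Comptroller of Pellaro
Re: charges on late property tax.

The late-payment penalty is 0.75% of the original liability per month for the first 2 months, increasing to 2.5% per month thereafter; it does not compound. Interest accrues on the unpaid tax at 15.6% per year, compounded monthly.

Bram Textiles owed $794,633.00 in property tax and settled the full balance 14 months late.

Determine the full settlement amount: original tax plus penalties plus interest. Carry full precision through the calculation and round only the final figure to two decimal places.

$1,202,445.06

Penalty, months 1–2: 2 × 0.75% × $794,633.00 = $11,919.50…
Penalty, months 3–14: 12 × 2.5% × $794,633.00 = $238,389.90
Interest (15.6%/yr ÷ 12 = 1.3%/month): $794,633.00 × ((1 + 0.013)^14 − 1) = $157,502.6618…
Total = $794,633.00 + $250,309.3950 + $157,502.6618… = $1,202,445.06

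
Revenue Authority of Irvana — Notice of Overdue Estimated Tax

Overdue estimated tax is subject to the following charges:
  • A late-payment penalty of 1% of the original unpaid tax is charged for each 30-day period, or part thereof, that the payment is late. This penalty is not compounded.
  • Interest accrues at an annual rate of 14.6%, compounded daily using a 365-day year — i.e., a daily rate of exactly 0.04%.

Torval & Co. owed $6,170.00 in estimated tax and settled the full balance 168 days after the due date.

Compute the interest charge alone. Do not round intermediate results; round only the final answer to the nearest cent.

Interest: $6,170.00 × ((1 + 0.0004)^168 − 1) = $6,170.00 × 0.06949499… = $428.7841…

$428.78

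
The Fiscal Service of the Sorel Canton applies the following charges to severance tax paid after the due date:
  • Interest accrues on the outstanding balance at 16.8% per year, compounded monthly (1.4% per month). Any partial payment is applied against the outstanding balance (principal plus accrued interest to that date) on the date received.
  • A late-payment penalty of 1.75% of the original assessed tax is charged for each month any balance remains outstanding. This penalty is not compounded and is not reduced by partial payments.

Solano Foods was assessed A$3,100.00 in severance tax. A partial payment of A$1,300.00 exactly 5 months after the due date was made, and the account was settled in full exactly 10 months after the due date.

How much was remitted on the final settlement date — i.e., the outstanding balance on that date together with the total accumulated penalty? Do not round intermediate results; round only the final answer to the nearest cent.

A$2,711.30

Balance at month 5: A$3,100.0000 × (1 + 0.014)^5 = A$3,323.1617…
After A$1,300.00 payment: A$3,323.1617… − A$1,300.00 = A$2,023.1617…
Balance at month 10: A$2,023.1617… × (1 + 0.014)^5 = A$2,168.8043…
Penalty: 10 × 1.75% × A$3,100.00 = A$542.50
Final settlement = outstanding balance + penalty = A$2,168.8043… + A$542.50 = A$2,711.30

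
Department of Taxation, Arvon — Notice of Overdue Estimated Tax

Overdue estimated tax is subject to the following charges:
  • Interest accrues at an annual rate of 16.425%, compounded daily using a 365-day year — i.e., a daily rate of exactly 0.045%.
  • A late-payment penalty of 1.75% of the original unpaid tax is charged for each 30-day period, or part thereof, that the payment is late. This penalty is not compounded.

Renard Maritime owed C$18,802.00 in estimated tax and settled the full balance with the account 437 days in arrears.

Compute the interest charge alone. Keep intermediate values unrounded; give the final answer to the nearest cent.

Interest: C$18,802.00 × ((1 + 0.00045)^437 − 1) = C$18,802.00 × 0.21726406… = C$4,084.9989…

C$4,085.00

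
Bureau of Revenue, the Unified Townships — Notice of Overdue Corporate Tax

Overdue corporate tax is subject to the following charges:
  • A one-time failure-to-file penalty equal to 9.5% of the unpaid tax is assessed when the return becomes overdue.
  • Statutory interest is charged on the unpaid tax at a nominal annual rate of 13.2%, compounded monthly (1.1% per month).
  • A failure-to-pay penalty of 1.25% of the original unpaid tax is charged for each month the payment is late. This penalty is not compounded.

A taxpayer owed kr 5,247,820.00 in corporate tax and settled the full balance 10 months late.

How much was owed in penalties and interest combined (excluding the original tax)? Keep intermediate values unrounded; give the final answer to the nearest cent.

Failure-to-file penalty: 9.5% × kr 5,247,820.00 = kr 498,542.90
Failure-to-pay penalty: 10 × 1.25% × kr 5,247,820.00 = kr 655,977.50
Interest: kr 5,247,820.00 × ((1 + 0.011)^10 − 1) = kr 5,247,820.00 × 0.1156078… = kr 606,689.1117…
Penalties + interest = kr 1,154,520.4000 + kr 606,689.1117… = kr 1,761,209.51

kr 1,761,209.51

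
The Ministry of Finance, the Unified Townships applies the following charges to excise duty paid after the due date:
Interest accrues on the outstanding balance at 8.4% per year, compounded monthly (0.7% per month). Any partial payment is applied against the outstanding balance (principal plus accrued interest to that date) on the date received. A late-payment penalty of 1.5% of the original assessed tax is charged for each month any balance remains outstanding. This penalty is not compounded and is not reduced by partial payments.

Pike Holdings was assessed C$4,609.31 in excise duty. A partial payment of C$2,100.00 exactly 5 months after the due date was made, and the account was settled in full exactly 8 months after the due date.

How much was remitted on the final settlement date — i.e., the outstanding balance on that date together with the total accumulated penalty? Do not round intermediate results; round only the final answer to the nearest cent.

Balance at month 5: C$4,609.3100 × (1 + 0.007)^5 = C$4,772.9103…
After C$2,100.00 payment: C$4,772.9103… − C$2,100.00 = C$2,672.9103…
Balance at month 8: C$2,672.9103… × (1 + 0.007)^3 = C$2,729.4352…
Penalty: 8 × 1.5% × C$4,609.31 = C$553.12…
Final settlement = outstanding balance + penalty = C$2,729.4352… + C$553.12… = C$3,282.55

C$3,282.55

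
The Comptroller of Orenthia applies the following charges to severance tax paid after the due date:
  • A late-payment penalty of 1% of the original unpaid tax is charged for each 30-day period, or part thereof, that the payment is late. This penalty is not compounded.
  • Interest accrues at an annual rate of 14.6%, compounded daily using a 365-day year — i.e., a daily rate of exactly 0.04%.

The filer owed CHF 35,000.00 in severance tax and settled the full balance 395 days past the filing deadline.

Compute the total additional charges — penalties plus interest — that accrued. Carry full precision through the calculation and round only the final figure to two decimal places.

CHF 10,889.52

Penalty periods: ⌈395/30⌉ = 14; penalty = 14 × 1% × CHF 35,000.00 = CHF 4,900.00
Interest: CHF 35,000.00 × ((1 + 0.0004)^395 − 1) = CHF 35,000.00 × 0.17112920… = CHF 5,989.5219…
Penalties + interest = CHF 4,900.0000 + CHF 5,989.5219… = CHF 10,889.52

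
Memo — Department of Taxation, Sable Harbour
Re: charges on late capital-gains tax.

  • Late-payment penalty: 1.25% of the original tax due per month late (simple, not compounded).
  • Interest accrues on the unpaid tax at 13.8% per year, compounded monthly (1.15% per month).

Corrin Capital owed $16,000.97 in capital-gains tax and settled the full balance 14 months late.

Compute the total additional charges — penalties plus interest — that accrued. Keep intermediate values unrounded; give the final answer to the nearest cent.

Late-payment penalty: 14 × 1.25% × $16,000.97 = $2,800.17…
Interest: $16,000.97 × ((1 + 0.0115)^14 − 1) = $16,000.97 × 0.1736063… = $2,777.8687…
Penalties + interest = $2,800.1698… + $2,777.8687… = $5,578.04

$5,578.04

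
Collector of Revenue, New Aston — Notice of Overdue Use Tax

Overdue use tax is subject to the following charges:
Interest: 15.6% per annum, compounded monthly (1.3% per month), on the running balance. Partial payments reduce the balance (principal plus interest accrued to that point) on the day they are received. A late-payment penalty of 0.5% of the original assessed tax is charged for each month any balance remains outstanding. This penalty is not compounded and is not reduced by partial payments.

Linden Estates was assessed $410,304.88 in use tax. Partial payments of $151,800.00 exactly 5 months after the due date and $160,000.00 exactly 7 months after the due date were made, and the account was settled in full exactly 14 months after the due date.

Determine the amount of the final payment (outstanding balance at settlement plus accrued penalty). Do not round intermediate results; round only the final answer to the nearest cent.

$174,698.93

Balance at month 5: $410,304.8800 × (1 + 0.013)^5 = $437,677.1856…
After $151,800.00 payment: $437,677.1856… − $151,800.00 = $285,877.1856…
Balance at month 7: $285,877.1856… × (1 + 0.013)^2 = $293,358.3057…
After $160,000.00 payment: $293,358.3057… − $160,000.00 = $133,358.3057…
Balance at month 14: $133,358.3057… × (1 + 0.013)^7 = $145,977.5890…
Penalty: 14 × 0.5% × $410,304.88 = $28,721.34…
Final settlement = outstanding balance + penalty = $145,977.5890… + $28,721.34… = $174,698.93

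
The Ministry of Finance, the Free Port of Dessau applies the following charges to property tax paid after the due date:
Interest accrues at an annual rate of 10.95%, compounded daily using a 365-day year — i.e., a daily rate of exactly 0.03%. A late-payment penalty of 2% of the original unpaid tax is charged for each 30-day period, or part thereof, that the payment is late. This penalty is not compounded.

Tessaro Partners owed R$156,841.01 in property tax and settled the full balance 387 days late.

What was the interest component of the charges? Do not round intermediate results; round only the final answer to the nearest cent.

Interest: R$156,841.01 × ((1 + 0.0003)^387 − 1) = R$156,841.01 × 0.12308862… = R$19,305.3439…

R$19,305.34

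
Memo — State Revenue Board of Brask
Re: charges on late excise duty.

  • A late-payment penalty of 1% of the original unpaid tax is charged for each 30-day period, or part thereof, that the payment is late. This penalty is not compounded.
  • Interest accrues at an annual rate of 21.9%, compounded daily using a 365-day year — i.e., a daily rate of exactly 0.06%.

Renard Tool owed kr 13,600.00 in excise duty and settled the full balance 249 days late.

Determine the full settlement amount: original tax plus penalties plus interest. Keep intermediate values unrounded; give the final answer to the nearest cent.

Penalty periods: ⌈249/30⌉ = 9; penalty = 9 × 1% × kr 13,600.00 = kr 1,224.00
Interest: kr 13,600.00 × ((1 + 0.0006)^249 − 1) = kr 13,600.00 × 0.16108533… = kr 2,190.7605…
Total = kr 13,600.00 + kr 1,224.0000 + kr 2,190.7605… = kr 17,014.76

kr 17,014.76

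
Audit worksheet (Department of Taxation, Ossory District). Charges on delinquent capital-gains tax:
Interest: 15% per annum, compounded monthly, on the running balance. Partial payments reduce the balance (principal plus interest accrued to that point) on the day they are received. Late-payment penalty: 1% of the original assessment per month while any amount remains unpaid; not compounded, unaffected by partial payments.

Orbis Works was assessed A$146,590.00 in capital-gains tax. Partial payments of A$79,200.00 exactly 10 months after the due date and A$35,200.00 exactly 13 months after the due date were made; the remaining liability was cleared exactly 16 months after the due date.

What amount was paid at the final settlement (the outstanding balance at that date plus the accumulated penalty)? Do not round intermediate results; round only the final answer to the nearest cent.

A$80,412.69

Monthly rate = 15% ÷ 12 = 1.25%
Balance at month 10: A$146,590.0000 × (1 + 0.0125)^10 = A$165,979.5809…
After A$79,200.00 payment: A$165,979.5809… − A$79,200.00 = A$86,779.5809…
Balance at month 13: A$86,779.5809… × (1 + 0.0125)^3 = A$90,074.6626…
After A$35,200.00 payment: A$90,074.6626… − A$35,200.00 = A$54,874.6626…
Balance at month 16: A$54,874.6626… × (1 + 0.0125)^3 = A$56,958.2921…
Penalty: 16 × 1% × A$146,590.00 = A$23,454.40
Final settlement = outstanding balance + penalty = A$56,958.2921… + A$23,454.40 = A$80,412.69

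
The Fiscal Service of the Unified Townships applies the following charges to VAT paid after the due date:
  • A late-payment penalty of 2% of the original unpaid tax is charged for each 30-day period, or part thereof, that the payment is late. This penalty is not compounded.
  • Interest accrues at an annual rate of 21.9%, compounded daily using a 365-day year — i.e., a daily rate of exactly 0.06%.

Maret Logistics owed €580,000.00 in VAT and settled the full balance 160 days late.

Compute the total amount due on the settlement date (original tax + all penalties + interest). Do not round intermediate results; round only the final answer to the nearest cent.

Penalty periods: ⌈160/30⌉ = 6; penalty = 6 × 2% × €580,000.00 = €69,600.00
Interest: €580,000.00 × ((1 + 0.0006)^160 − 1) = €580,000.00 × 0.10072738… = €58,421.8777…
Total = €580,000.00 + €69,600.0000 + €58,421.8777… = €708,021.88

€708,021.88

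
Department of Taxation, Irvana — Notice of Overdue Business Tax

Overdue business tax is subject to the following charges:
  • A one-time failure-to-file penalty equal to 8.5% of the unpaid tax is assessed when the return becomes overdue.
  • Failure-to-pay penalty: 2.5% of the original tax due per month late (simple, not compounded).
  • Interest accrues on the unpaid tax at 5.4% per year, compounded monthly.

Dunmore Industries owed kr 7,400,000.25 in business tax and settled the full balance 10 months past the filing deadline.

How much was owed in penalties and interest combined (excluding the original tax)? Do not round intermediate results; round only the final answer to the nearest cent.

kr 2,818,824.90

Failure-to-file penalty: 8.5% × kr 7,400,000.25 = kr 629,000.02…
Failure-to-pay penalty = 2.5% × kr 7,400,000.25 × 10 mo = kr 1,850,000.06…
Interest (5.4%/yr ÷ 12 = 0.45%/month): kr 7,400,000.25 × ((1 + 0.0045)^10 − 1) = kr 339,824.8212…
Penalties + interest = kr 2,479,000.0838… + kr 339,824.8212… = kr 2,818,824.90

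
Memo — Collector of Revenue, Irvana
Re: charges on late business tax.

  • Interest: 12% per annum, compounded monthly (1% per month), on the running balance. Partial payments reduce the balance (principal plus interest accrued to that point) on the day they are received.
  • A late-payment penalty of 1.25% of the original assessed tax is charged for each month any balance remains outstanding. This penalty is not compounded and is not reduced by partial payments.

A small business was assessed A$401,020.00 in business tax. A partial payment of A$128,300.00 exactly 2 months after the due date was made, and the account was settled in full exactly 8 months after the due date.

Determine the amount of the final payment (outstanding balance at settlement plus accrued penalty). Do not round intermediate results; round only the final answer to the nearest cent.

Balance at month 2: A$401,020.0000 × (1 + 0.01)^2 = A$409,080.5020
After A$128,300.00 payment: A$409,080.5020 − A$128,300.00 = A$280,780.5020
Balance at month 8: A$280,780.5020 × (1 + 0.01)^6 = A$298,054.1608…
Penalty: 8 × 1.25% × A$401,020.00 = A$40,102.00
Final settlement = outstanding balance + penalty = A$298,054.1608… + A$40,102.00 = A$338,156.16

A$338,156.16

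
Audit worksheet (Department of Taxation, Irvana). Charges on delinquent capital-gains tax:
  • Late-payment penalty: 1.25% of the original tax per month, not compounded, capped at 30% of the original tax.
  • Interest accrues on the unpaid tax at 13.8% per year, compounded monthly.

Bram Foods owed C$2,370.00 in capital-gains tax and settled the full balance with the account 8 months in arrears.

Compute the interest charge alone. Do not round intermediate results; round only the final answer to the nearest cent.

C$227.02

Interest (13.8%/yr ÷ 12 = 1.15%/month): C$2,370.00 × ((1 + 0.0115)^8 − 1) = C$227.0209…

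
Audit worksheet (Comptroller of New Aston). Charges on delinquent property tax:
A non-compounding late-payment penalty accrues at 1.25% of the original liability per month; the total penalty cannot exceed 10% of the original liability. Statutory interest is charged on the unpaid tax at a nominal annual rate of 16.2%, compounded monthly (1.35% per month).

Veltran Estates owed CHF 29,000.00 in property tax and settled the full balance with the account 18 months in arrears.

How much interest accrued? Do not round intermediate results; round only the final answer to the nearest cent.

Interest: CHF 29,000.00 × ((1 + 0.0135)^18 − 1) = CHF 29,000.00 × 0.2729975… = CHF 7,916.9278…

CHF 7,916.93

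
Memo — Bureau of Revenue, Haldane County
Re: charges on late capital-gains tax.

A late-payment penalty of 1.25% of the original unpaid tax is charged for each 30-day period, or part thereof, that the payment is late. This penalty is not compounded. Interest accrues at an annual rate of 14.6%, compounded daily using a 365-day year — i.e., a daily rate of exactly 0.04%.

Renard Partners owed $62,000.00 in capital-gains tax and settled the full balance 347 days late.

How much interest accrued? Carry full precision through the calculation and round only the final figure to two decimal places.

Interest: $62,000.00 × ((1 + 0.0004)^347 − 1) = $62,000.00 × 0.14886241… = $9,229.4697…

$9,229.47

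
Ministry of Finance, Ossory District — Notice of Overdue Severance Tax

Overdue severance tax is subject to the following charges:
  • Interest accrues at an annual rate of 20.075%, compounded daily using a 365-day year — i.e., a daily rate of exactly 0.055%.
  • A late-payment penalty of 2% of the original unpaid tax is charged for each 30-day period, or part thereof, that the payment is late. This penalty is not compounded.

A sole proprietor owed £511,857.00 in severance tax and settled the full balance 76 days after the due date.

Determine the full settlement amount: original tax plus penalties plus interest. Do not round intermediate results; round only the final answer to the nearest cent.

£564,411.37

Penalty periods: ⌈76/30⌉ = 3; penalty = 3 × 2% × £511,857.00 = £30,711.42
Interest: £511,857.00 × ((1 + 0.00055)^76 − 1) = £511,857.00 × 0.04267394… = £21,842.9546…
Total = £511,857.00 + £30,711.4200 + £21,842.9546… = £564,411.37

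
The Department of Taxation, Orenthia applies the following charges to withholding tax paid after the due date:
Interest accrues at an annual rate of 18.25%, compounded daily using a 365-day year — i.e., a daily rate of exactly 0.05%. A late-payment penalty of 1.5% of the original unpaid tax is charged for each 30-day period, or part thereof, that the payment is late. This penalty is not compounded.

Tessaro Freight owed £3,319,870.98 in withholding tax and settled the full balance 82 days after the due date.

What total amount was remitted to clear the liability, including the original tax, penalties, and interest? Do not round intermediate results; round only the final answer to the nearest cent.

Penalty periods: ⌈82/30⌉ = 3; penalty = 3 × 1.5% × £3,319,870.98 = £149,394.19…
Interest: £3,319,870.98 × ((1 + 0.0005)^82 − 1) = £3,319,870.98 × 0.04184143… = £138,908.1498…
Total = £3,319,870.98 + £149,394.1941 + £138,908.1498… = £3,608,173.32

£3,608,173.32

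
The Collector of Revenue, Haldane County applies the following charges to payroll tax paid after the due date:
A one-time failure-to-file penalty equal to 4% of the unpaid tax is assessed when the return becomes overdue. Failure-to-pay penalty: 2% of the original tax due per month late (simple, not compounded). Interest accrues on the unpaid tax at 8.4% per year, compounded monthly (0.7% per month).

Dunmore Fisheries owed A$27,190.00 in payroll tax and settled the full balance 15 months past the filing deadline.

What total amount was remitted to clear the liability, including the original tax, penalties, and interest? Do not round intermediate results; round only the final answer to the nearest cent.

A$39,433.78

Failure-to-file penalty: 4% × A$27,190.00 = A$1,087.60
Failure-to-pay penalty: 15 × 2% × A$27,190.00 = A$8,157.00
Interest: A$27,190.00 × ((1 + 0.007)^15 − 1) = A$27,190.00 × 0.1103044… = A$2,999.1765…
Total = A$27,190.00 + A$9,244.6000 + A$2,999.1765… = A$39,433.78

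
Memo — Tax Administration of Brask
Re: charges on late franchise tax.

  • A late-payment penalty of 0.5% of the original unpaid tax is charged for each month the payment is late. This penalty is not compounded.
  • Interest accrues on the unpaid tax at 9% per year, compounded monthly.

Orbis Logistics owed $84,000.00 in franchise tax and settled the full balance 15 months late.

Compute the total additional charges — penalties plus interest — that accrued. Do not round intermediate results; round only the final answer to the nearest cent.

$16,262.62

Late-payment penalty: 15 × 0.5% × $84,000.00 = $6,300.00
Interest (9%/yr ÷ 12 = 0.75%/month): $84,000.00 × ((1 + 0.0075)^15 − 1) = $9,962.6179…
Penalties + interest = $6,300.0000 + $9,962.6179… = $16,262.62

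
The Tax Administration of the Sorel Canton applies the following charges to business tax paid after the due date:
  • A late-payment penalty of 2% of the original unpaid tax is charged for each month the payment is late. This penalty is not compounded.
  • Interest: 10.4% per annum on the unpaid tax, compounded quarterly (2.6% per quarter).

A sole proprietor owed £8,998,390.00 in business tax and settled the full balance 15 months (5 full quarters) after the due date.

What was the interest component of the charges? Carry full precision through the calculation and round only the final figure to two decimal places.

£1,232,222.04

Interest: £8,998,390.00 × ((1 + 0.026)^5 − 1) = £8,998,390.00 × 0.1369381… = £1,232,222.0406…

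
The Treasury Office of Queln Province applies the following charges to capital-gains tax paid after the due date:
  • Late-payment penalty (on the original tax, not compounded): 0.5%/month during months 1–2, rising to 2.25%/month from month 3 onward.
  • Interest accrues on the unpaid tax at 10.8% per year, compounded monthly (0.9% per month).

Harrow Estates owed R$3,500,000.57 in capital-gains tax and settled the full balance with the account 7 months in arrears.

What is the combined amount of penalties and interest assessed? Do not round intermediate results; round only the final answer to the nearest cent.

R$655,293.72

Penalty, months 1–2: 2 × 0.5% × R$3,500,000.57 = R$35,000.01…
Penalty, months 3–7: 5 × 2.25% × R$3,500,000.57 = R$393,750.06…
Interest: R$3,500,000.57 × ((1 + 0.009)^7 − 1) = R$3,500,000.57 × 0.0647267… = R$226,543.6475…
Penalties + interest = R$428,750.0698… + R$226,543.6475… = R$655,293.72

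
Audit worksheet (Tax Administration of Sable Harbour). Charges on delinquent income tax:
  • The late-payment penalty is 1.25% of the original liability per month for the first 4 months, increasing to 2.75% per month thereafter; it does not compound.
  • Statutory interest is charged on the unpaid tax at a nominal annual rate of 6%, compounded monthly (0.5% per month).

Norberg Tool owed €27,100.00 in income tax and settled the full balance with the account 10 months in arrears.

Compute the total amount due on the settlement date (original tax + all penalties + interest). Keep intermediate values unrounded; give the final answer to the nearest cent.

€34,312.40

Penalty, months 1–4: 4 × 1.25% × €27,100.00 = €1,355.00
Penalty, months 5–10: 6 × 2.75% × €27,100.00 = €4,471.50
Interest: €27,100.00 × ((1 + 0.005)^10 − 1) = €27,100.00 × 0.0511401… = €1,385.8976…
Total = €27,100.00 + €5,826.5000 + €1,385.8976… = €34,312.40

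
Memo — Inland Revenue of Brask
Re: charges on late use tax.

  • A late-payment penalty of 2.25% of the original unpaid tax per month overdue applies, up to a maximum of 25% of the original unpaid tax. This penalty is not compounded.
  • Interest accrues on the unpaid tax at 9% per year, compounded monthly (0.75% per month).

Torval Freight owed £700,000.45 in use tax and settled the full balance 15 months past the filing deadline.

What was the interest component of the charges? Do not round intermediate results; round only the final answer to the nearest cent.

Interest: £700,000.45 × ((1 + 0.0075)^15 − 1) = £700,000.45 × 0.1186026… = £83,021.8693…

£83,021.87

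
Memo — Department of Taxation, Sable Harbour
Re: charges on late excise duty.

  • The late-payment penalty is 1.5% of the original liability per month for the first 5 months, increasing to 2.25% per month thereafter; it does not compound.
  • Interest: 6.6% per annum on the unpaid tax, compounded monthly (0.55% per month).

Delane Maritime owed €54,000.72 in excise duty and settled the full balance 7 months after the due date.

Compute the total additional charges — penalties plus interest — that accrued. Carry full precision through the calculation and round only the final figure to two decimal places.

€8,593.73

Penalty, months 1–5: 5 × 1.5% × €54,000.72 = €4,050.05…
Penalty, months 6–7: 2 × 2.25% × €54,000.72 = €2,430.03…
Interest: €54,000.72 × ((1 + 0.0055)^7 − 1) = €54,000.72 × 0.0391411… = €2,113.6479…
Penalties + interest = €6,480.0864 + €2,113.6479… = €8,593.73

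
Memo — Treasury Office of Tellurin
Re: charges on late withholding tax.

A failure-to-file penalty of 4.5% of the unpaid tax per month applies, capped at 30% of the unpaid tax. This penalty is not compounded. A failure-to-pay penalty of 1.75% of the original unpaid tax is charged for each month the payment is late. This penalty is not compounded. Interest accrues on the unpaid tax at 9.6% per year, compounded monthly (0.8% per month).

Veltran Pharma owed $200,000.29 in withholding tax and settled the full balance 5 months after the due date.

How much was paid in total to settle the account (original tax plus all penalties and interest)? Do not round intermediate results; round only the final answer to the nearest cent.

Failure-to-file: 5 × 4.5% × $200,000.29 = $45,000.07… (under the 30% cap)
Failure-to-pay penalty: 5 × 1.75% × $200,000.29 = $17,500.03…
Interest: $200,000.29 × ((1 + 0.008)^5 − 1) = $200,000.29 × 0.0406451… = $8,129.0399…
Total = $200,000.29 + $62,500.0906… + $8,129.0399… = $270,629.42

$270,629.42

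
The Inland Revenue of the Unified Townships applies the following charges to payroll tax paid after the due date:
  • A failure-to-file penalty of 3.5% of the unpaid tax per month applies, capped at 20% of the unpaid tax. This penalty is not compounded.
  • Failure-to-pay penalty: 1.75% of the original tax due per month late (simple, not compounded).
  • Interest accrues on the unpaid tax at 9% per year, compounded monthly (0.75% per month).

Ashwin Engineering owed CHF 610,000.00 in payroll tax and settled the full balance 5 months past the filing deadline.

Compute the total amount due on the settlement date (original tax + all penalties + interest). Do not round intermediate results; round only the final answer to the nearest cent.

CHF 793,345.71

Failure-to-file: 5 × 3.5% × CHF 610,000.00 = CHF 106,750.00 (under the 20% cap)
Failure-to-pay penalty: 5 × 1.75% × CHF 610,000.00 = CHF 53,375.00
Interest: CHF 610,000.00 × ((1 + 0.0075)^5 − 1) = CHF 610,000.00 × 0.0380667… = CHF 23,220.7081…
Total = CHF 610,000.00 + CHF 160,125.0000 + CHF 23,220.7081… = CHF 793,345.71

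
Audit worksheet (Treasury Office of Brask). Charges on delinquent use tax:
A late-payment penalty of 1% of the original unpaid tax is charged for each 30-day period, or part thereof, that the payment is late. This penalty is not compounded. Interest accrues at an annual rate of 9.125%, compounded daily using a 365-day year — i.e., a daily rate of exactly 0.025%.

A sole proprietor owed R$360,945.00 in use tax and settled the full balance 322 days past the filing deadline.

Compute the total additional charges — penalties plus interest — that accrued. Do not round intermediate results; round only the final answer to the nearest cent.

Penalty periods: ⌈322/30⌉ = 11; penalty = 11 × 1% × R$360,945.00 = R$39,703.95
Interest: R$360,945.00 × ((1 + 0.00025)^322 − 1) = R$360,945.00 × 0.08381794… = R$30,253.6673…
Penalties + interest = R$39,703.9500 + R$30,253.6673… = R$69,957.62

R$69,957.62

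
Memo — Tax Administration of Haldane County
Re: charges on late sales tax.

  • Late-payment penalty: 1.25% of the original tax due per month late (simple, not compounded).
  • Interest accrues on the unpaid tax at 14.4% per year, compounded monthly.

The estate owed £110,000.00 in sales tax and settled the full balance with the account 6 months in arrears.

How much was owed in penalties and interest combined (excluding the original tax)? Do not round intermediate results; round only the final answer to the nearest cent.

Late-payment penalty = 1.25% × £110,000.00 × 6 mo = £8,250.00
Interest (14.4%/yr ÷ 12 = 1.2%/month): £110,000.00 × ((1 + 0.012)^6 − 1) = £8,161.4360…
Penalties + interest = £8,250.0000 + £8,161.4360… = £16,411.44

£16,411.44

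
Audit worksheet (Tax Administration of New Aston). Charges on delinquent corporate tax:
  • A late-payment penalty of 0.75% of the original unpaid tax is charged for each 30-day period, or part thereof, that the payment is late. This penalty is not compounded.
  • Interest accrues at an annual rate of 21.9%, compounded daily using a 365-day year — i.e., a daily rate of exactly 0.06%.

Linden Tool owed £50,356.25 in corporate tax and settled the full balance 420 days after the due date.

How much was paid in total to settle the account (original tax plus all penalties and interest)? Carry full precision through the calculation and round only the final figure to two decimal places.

£70,070.66

Penalty periods: ⌈420/30⌉ = 14; penalty = 14 × 0.75% × £50,356.25 = £5,287.41…
Interest: £50,356.25 × ((1 + 0.0006)^420 − 1) = £50,356.25 × 0.28649881… = £14,427.0059…
Total = £50,356.25 + £5,287.4063… + £14,427.0059… = £70,070.66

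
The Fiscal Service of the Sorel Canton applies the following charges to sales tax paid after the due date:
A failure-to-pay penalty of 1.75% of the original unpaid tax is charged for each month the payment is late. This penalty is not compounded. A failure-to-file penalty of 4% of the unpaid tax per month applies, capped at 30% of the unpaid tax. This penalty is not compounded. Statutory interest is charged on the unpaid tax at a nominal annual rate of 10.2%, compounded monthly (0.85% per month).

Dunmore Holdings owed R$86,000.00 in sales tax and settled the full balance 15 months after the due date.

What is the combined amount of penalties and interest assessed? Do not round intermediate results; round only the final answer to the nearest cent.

Failure-to-file: 15 × 4% × R$86,000.00 = R$51,600.00, capped at 30% × R$86,000.00 = R$25,800.00
Failure-to-pay penalty = 1.75% × R$86,000.00 × 15 mo = R$22,575.00
Interest: R$86,000.00 × ((1 + 0.0085)^15 − 1) = R$86,000.00 × 0.1353729… = R$11,642.0726…
Penalties + interest = R$48,375.0000 + R$11,642.0726… = R$60,017.07

R$60,017.07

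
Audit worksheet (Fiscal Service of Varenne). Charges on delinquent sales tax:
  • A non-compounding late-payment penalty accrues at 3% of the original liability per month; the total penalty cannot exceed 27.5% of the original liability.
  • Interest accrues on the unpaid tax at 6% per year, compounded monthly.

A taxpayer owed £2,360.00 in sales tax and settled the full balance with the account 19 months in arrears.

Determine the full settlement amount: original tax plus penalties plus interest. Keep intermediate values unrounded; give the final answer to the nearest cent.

£3,243.58

Penalty (uncapped): 19 × 3% × £2,360.00 = £1,345.20; cap = 27.5% × £2,360.00 = £649.00 → penalty = £649.00
Interest (6%/yr ÷ 12 = 0.5%/month): £2,360.00 × ((1 + 0.005)^19 − 1) = £234.5807…
Total = £2,360.00 + £649.0000 + £234.5807… = £3,243.58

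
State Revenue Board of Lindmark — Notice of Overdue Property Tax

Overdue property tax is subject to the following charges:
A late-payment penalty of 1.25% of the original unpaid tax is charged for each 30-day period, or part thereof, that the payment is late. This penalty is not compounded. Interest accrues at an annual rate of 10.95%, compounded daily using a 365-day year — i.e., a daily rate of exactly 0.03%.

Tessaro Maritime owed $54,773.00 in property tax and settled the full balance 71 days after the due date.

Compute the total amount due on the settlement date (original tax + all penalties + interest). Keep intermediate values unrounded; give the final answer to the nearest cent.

Penalty periods: ⌈71/30⌉ = 3; penalty = 3 × 1.25% × $54,773.00 = $2,053.99…
Interest: $54,773.00 × ((1 + 0.0003)^71 − 1) = $54,773.00 × 0.02152520… = $1,178.9998…
Total = $54,773.00 + $2,053.9875 + $1,178.9998… = $58,005.99

$58,005.99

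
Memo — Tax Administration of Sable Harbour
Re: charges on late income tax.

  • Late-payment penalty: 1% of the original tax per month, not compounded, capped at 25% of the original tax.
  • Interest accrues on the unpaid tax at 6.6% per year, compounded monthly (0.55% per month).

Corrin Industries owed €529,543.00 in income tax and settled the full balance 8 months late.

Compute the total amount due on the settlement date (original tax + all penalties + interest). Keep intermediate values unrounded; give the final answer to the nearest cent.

Penalty: 8 × 1% × €529,543.00 = €42,363.44 (below the 25% cap of €132,385.75)
Interest: €529,543.00 × ((1 + 0.0055)^8 − 1) = €529,543.00 × 0.0448564… = €23,753.3827…
Total = €529,543.00 + €42,363.4400 + €23,753.3827… = €595,659.82

€595,659.82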